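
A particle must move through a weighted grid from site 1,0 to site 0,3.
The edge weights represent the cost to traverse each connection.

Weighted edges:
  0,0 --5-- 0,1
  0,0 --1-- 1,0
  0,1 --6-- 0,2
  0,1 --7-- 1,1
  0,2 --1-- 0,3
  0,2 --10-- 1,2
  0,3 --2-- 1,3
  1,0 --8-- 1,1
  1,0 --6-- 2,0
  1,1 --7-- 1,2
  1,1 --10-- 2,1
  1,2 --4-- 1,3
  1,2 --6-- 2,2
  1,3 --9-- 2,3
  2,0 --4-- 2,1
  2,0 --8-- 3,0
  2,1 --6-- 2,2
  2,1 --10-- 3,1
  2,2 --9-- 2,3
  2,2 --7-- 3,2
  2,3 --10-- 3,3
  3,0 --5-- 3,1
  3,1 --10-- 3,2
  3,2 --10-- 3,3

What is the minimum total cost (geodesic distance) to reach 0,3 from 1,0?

Shortest path: 1,0 → 0,0 → 0,1 → 0,2 → 0,3, total weight = 13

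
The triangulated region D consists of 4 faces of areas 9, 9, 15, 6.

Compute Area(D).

9 + 9 + 15 + 6 = 39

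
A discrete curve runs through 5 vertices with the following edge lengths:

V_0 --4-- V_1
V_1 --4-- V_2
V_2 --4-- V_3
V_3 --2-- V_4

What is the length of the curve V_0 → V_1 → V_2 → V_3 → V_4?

Arc length = 4 + 4 + 4 + 2 = 14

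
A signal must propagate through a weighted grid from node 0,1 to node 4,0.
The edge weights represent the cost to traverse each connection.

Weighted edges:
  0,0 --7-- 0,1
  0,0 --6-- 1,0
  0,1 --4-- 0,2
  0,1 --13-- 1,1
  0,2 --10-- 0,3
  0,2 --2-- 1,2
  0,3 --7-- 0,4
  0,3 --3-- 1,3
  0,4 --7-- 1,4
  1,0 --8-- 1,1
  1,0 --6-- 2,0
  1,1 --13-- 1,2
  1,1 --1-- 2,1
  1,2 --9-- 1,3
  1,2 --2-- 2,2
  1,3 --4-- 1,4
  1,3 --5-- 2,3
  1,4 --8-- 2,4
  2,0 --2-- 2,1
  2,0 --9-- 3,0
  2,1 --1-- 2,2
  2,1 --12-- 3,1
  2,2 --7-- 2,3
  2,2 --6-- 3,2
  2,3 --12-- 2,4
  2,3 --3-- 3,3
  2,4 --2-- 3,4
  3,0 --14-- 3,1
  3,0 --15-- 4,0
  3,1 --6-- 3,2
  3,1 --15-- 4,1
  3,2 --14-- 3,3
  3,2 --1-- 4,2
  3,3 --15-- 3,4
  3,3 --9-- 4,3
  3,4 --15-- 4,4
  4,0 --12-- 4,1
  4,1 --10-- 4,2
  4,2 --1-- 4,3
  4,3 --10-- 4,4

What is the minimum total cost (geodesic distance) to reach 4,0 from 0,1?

Shortest path: 0,1 → 0,2 → 1,2 → 2,2 → 2,1 → 2,0 → 3,0 → 4,0, total weight = 35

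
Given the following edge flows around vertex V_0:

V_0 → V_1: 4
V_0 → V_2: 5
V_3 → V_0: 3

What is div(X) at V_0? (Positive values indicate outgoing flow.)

Divergence = sum of outgoing flows = 4 + 5 + (-3) = 6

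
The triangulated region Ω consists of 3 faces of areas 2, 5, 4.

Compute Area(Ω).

2 + 5 + 4 = 11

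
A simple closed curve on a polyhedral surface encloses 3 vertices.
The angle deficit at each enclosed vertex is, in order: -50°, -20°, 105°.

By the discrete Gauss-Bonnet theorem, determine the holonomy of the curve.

Holonomy = total enclosed curvature = (-50°) + (-20°) + 105° = 35°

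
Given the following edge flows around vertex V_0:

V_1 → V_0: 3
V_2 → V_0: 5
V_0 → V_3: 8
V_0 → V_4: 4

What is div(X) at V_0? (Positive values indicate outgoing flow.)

Divergence = sum of outgoing flows = (-3) + (-5) + 8 + 4 = 4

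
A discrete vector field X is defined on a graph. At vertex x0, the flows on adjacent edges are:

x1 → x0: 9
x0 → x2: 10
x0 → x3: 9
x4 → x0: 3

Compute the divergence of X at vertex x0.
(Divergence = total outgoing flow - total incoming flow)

Divergence = sum of outgoing flows = (-9) + 10 + 9 + (-3) = 7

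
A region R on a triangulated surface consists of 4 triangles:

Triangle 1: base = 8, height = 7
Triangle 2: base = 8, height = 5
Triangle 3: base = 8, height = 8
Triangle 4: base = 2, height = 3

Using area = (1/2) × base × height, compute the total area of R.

(1/2)×8×7 + (1/2)×8×5 + (1/2)×8×8 + (1/2)×2×3 = 83.0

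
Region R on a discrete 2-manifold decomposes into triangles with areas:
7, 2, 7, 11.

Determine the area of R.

7 + 2 + 7 + 11 = 27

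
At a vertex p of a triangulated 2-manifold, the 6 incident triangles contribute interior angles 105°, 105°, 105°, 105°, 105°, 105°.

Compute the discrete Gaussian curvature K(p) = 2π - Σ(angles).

Sum of angles = 630°. K = 360° - 630° = -270° = -3π/2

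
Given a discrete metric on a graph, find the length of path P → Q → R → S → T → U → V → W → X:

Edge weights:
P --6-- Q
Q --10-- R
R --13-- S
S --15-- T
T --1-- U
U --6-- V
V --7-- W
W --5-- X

Arc length = 6 + 10 + 13 + 15 + 1 + 6 + 7 + 5 = 63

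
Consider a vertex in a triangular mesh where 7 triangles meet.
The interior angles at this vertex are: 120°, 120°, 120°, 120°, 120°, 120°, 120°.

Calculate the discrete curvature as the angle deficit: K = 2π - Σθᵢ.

Sum of angles = 840°. K = 360° - 840° = -480°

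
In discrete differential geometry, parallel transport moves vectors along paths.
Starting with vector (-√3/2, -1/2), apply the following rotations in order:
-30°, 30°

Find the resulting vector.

Total rotation: (-30°) + 30° = 0°. Final vector: (-0.8660, -0.5000)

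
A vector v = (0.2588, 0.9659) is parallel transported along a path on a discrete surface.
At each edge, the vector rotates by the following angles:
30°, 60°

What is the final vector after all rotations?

Total rotation: 30° + 60° = 90°. Final vector: (-0.9659, 0.2588)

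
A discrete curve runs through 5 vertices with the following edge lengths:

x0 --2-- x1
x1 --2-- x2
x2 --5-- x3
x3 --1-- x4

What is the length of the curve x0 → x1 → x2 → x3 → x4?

Arc length = 2 + 2 + 5 + 1 = 10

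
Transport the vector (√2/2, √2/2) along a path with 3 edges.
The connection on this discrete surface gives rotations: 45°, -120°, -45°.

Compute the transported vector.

Total rotation: 45° + (-120°) + (-45°) = -120°. Final vector: (0.2588, -0.9659)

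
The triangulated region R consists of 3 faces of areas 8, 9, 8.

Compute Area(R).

8 + 9 + 8 = 25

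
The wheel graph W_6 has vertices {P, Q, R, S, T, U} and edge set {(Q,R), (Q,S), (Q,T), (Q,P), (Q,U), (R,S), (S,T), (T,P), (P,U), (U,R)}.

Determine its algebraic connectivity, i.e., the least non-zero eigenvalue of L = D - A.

The wheel W_6 is the join K_1 ∨ C_5 (a hub joined to every vertex of a cycle of length 5). For a join G ∨ H (G on p vertices, H on q vertices) the Laplacian spectrum is 0, p+q, the eigenvalues of L(G) other than one 0 each shifted by +q, and the eigenvalues of L(H) other than one 0 each shifted by +p. With G = K_1 (p = 1, nothing left after dropping its 0) and H = C_5 (q = 5, eigenvalues 2 − 2cos(2πk/5), k = 0, …, 4; drop k = 0), the spectrum of W_6 is 0, 6, and 1 + (2 − 2cos(2πk/5)) = 3 − 2cos(2πk/5) for k = 1, …, 4:
k=1: 3 − 2cos(2π/5) = 2.382; k=2: 3 − 2cos(4π/5) = 4.618; k=3: 3 − 2cos(6π/5) = 4.618; k=4: 3 − 2cos(8π/5) = 2.382.
Laplacian eigenvalues: [0.0, 2.382, 2.382, 4.618, 4.618, 6.0]. Algebraic connectivity (smallest non-zero eigenvalue) = 2.382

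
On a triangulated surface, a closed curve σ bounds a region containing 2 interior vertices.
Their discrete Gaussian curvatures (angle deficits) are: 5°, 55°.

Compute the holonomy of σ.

Holonomy = total enclosed curvature = 5° + 55° = 60°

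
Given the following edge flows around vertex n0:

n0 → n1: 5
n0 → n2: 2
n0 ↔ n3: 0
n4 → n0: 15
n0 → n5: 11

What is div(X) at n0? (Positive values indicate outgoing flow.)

Divergence = sum of outgoing flows = 5 + 2 + 0 + (-15) + 11 = 3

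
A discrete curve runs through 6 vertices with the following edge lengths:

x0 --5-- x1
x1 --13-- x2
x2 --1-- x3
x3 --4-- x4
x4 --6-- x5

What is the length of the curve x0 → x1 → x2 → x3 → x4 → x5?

Arc length = 5 + 13 + 1 + 4 + 6 = 29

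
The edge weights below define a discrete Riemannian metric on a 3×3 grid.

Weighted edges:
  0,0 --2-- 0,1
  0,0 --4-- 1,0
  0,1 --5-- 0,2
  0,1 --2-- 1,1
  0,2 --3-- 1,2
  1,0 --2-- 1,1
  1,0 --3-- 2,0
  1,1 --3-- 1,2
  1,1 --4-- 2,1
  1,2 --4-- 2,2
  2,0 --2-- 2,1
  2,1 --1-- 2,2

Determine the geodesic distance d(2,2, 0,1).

Shortest path: 2,2 → 2,1 → 1,1 → 0,1, total weight = 7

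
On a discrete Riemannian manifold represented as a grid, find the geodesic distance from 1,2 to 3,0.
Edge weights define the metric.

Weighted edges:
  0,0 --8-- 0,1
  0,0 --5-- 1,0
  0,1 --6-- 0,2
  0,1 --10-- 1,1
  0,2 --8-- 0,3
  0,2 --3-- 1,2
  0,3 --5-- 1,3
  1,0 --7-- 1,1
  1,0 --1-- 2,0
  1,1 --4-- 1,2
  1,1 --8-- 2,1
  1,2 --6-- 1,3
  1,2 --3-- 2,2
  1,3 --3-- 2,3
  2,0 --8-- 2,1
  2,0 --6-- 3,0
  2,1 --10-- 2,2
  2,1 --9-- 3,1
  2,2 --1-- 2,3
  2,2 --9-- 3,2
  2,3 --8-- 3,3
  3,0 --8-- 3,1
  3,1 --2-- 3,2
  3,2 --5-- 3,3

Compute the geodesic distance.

Shortest path: 1,2 → 1,1 → 1,0 → 2,0 → 3,0, total weight = 18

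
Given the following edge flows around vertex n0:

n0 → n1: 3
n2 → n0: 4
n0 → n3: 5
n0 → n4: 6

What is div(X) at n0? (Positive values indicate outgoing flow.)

Divergence = sum of outgoing flows = 3 + (-4) + 5 + 6 = 10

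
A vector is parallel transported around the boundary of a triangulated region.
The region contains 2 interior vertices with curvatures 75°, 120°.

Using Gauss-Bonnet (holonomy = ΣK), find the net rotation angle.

Holonomy = total enclosed curvature = 75° + 120° = 195°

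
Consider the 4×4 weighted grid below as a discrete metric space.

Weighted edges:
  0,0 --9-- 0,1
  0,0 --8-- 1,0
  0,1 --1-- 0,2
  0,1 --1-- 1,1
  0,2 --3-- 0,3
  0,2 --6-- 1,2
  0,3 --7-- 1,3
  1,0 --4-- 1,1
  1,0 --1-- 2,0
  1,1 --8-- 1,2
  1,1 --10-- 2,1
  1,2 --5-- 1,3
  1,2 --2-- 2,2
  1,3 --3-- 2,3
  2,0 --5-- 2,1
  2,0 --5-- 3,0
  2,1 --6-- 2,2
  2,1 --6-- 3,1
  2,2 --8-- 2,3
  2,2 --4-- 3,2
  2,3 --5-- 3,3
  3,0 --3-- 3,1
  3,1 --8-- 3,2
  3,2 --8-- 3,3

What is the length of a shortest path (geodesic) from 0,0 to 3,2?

Shortest path: 0,0 → 0,1 → 0,2 → 1,2 → 2,2 → 3,2, total weight = 22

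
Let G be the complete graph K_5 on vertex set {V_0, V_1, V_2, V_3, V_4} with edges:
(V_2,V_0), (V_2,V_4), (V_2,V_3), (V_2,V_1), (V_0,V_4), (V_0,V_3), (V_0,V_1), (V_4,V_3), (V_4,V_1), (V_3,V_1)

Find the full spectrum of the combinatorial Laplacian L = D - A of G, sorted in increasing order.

For the complete graph K_n, L = nI − J (J = all-ones matrix). J has eigenvalues n (once, eigenvector 𝟙) and 0 (multiplicity n−1), so L has eigenvalues 0 (once) and n (multiplicity n−1). Here n = 5: eigenvalue 0 once and 5 with multiplicity 4.
Laplacian eigenvalues (increasing order): [0.0, 5.0, 5.0, 5.0, 5.0]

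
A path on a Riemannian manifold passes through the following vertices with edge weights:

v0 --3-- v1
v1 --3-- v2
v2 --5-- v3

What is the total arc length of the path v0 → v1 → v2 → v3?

Arc length = 3 + 3 + 5 = 11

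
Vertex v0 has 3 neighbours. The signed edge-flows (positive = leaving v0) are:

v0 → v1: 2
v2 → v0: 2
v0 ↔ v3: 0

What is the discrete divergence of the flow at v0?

Divergence = sum of outgoing flows = 2 + (-2) + 0 = 0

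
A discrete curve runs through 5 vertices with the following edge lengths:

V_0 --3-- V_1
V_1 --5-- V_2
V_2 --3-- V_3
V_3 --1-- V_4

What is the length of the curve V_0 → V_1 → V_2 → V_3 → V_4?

Arc length = 3 + 5 + 3 + 1 = 12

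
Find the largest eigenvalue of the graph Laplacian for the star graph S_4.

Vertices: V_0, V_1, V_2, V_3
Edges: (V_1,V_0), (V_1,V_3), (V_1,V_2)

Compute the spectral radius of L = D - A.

The star S_4 is the complete bipartite graph K_{1,3} (one hub of degree 3, 3 leaves of degree 1). The Laplacian spectrum of K_{p,q} is 0, p (multiplicity q−1), q (multiplicity p−1), p+q. With p = 1, q = 3: 0 once, 1 with multiplicity 2, and 4 once. (Check: trace L = sum of degrees = 6 = 2·1 + 4.)
Laplacian eigenvalues: [0.0, 1.0, 1.0, 4.0]. Largest eigenvalue (spectral radius) = 4.0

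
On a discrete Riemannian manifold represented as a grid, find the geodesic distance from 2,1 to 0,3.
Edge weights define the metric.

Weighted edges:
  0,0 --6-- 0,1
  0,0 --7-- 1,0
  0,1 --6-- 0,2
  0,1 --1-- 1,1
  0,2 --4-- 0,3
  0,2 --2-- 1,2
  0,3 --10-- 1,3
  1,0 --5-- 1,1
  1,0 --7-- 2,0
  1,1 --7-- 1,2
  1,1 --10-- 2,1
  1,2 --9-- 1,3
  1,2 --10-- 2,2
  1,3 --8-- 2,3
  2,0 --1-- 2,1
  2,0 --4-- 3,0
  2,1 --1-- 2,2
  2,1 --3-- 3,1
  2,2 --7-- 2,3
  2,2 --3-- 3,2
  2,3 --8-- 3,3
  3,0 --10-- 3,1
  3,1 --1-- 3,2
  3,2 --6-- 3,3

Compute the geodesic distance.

Shortest path: 2,1 → 2,2 → 1,2 → 0,2 → 0,3, total weight = 17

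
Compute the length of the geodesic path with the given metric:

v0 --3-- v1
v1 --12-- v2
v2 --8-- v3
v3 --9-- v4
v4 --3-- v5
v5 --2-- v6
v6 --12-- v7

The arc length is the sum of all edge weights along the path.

Arc length = 3 + 12 + 8 + 9 + 3 + 2 + 12 = 49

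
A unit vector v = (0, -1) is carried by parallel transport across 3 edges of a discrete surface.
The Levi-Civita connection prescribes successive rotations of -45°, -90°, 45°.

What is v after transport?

Total rotation: (-45°) + (-90°) + 45° = -90°. Final vector: (-1, 0)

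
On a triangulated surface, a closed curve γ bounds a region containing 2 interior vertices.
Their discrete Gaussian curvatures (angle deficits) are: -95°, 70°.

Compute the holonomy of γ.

Holonomy = total enclosed curvature = (-95°) + 70° = -25°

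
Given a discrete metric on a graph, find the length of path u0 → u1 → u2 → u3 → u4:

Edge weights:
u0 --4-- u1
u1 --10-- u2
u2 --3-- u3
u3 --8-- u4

Arc length = 4 + 10 + 3 + 8 = 25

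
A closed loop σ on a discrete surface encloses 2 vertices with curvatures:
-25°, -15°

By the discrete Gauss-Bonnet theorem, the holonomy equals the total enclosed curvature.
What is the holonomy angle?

Holonomy = total enclosed curvature = (-25°) + (-15°) = -40°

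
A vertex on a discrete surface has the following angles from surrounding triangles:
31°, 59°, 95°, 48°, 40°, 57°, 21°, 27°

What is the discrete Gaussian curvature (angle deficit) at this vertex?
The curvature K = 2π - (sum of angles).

Sum of angles = 378°. K = 360° - 378° = -18° = -π/10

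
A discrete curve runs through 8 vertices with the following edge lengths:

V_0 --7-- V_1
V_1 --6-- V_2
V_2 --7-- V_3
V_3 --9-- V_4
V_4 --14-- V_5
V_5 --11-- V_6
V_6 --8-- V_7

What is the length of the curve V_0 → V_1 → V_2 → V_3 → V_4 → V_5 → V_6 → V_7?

Arc length = 7 + 6 + 7 + 9 + 14 + 11 + 8 = 62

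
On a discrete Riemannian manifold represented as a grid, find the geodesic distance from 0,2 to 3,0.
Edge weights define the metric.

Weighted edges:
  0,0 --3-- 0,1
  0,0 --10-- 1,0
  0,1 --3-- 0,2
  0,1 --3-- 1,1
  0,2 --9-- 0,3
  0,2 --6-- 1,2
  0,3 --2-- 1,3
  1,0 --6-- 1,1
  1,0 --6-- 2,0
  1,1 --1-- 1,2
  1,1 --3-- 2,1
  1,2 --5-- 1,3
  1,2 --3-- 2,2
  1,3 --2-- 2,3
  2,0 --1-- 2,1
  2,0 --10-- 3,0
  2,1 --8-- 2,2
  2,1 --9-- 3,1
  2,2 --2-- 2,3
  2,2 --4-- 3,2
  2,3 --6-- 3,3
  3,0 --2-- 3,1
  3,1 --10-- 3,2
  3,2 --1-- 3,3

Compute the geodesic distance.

Shortest path: 0,2 → 0,1 → 1,1 → 2,1 → 2,0 → 3,0, total weight = 20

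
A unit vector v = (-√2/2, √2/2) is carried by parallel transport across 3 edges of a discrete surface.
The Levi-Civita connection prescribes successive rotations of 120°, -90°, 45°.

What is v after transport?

Total rotation: 120° + (-90°) + 45° = 75°. Final vector: (-0.8660, -0.5000)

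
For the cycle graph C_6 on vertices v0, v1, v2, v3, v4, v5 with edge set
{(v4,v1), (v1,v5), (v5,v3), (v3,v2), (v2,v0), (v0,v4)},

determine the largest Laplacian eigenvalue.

The cycle graph C_n has Laplacian eigenvalues λ_k = 2 − 2cos(2πk/n), k = 0, 1, …, n−1. Here n = 6:
k=0: 2 − 2cos(0) = 0.0; k=1: 2 − 2cos(π/3) = 1.0; k=2: 2 − 2cos(2π/3) = 3.0; k=3: 2 − 2cos(π) = 4.0; k=4: 2 − 2cos(4π/3) = 3.0; k=5: 2 − 2cos(5π/3) = 1.0.
Laplacian eigenvalues: [0.0, 1.0, 1.0, 3.0, 3.0, 4.0]. Largest eigenvalue (spectral radius) = 4.0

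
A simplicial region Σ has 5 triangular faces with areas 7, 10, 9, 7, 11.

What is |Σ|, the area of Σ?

7 + 10 + 9 + 7 + 11 = 44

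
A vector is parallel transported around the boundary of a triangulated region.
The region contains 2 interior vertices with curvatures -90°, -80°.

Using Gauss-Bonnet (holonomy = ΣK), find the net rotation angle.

Holonomy = total enclosed curvature = (-90°) + (-80°) = -170°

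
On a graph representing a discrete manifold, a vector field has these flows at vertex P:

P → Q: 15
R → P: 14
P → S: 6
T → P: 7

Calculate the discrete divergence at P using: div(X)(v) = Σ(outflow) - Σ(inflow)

Divergence = sum of outgoing flows = 15 + (-14) + 6 + (-7) = 0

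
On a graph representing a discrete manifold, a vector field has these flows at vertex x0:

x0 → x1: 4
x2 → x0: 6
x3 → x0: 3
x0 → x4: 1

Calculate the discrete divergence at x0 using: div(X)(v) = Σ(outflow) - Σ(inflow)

Divergence = sum of outgoing flows = 4 + (-6) + (-3) + 1 = -4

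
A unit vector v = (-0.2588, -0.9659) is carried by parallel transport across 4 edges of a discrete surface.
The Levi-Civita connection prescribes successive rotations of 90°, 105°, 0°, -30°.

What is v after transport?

Total rotation: 90° + 105° + 0° + (-30°) = 165°. Final vector: (0.5000, 0.8660)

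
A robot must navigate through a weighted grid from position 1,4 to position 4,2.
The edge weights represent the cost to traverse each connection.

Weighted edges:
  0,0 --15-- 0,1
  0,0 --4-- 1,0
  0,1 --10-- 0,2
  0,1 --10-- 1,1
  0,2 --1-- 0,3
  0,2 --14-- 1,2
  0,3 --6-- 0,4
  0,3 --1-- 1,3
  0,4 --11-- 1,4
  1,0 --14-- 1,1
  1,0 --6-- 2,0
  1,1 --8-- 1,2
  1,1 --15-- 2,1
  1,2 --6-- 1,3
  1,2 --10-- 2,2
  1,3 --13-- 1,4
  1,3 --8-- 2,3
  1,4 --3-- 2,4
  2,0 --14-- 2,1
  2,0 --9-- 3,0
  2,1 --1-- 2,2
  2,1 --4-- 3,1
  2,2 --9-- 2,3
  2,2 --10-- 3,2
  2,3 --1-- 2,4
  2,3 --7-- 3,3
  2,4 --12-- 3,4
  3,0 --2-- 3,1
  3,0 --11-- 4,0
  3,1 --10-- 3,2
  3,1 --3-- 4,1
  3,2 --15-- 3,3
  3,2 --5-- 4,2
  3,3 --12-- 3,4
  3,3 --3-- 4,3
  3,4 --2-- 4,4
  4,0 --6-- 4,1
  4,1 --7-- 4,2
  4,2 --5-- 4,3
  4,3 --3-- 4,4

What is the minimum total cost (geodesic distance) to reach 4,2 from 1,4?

Shortest path: 1,4 → 2,4 → 2,3 → 3,3 → 4,3 → 4,2, total weight = 19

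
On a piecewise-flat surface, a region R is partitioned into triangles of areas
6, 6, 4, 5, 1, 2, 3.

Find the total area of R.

6 + 6 + 4 + 5 + 1 + 2 + 3 = 27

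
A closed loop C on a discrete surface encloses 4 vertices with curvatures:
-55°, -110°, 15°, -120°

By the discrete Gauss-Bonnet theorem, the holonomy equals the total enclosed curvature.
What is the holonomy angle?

Holonomy = total enclosed curvature = (-55°) + (-110°) + 15° + (-120°) = -270°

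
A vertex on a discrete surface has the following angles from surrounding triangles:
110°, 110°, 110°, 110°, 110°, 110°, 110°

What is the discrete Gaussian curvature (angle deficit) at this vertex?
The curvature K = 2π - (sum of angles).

Sum of angles = 770°. K = 360° - 770° = -410°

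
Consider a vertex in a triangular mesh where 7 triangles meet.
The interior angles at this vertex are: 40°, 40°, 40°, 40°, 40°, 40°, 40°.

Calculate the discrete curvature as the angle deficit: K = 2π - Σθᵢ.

Sum of angles = 280°. K = 360° - 280° = 80° = 4π/9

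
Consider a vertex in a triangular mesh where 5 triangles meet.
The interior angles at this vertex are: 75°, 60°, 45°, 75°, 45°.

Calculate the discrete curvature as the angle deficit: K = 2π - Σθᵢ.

Sum of angles = 300°. K = 360° - 300° = 60° = π/3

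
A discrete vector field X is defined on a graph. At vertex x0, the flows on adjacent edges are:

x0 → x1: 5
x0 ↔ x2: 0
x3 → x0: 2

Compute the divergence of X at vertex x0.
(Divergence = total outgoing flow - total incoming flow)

Divergence = sum of outgoing flows = 5 + 0 + (-2) = 3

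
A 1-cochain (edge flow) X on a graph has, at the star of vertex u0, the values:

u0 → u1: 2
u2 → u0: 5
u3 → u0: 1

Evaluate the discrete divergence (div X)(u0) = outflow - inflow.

Divergence = sum of outgoing flows = 2 + (-5) + (-1) = -4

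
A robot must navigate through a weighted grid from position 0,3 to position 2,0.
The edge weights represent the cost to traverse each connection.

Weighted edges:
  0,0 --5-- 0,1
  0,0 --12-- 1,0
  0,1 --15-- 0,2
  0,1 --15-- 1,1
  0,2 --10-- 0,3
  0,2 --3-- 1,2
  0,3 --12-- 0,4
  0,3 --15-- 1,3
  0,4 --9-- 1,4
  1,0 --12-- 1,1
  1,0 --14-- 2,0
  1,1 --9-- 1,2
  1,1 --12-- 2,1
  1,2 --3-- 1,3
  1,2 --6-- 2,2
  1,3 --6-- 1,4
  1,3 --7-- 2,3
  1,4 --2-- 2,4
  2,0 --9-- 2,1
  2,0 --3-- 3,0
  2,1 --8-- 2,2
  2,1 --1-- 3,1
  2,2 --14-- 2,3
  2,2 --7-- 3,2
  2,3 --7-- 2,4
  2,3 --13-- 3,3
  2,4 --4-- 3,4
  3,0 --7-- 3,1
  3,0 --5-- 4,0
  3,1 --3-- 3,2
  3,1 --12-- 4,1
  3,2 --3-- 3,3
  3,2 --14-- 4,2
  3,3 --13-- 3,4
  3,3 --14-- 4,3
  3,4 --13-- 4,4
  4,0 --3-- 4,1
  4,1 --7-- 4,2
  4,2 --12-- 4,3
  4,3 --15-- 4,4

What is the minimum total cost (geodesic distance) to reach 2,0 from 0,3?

Shortest path: 0,3 → 0,2 → 1,2 → 2,2 → 2,1 → 2,0, total weight = 36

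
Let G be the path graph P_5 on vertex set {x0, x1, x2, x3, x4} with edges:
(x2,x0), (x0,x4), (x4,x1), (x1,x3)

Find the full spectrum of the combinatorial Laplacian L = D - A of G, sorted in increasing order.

The path graph P_n has Laplacian eigenvalues λ_k = 2 − 2cos(kπ/n), k = 0, 1, …, n−1. Here n = 5:
k=0: 2 − 2cos(0) = 0.0; k=1: 2 − 2cos(π/5) = 0.382; k=2: 2 − 2cos(2π/5) = 1.382; k=3: 2 − 2cos(3π/5) = 2.618; k=4: 2 − 2cos(4π/5) = 3.618.
Laplacian eigenvalues (increasing order): [0.0, 0.382, 1.382, 2.618, 3.618]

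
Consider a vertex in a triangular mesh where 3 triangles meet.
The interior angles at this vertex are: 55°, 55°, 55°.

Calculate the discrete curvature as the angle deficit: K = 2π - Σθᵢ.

Sum of angles = 165°. K = 360° - 165° = 195° = 13π/12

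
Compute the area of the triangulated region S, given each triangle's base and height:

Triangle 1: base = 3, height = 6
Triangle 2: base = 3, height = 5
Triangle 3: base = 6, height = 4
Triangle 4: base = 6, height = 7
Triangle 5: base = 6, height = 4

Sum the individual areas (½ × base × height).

(1/2)×3×6 + (1/2)×3×5 + (1/2)×6×4 + (1/2)×6×7 + (1/2)×6×4 = 61.5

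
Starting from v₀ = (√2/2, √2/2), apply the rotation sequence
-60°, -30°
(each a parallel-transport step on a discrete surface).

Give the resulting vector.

Total rotation: (-60°) + (-30°) = -90°. Final vector: (0.7071, -0.7071)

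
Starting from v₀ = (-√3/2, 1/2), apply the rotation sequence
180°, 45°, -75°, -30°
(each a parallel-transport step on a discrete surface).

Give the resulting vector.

Total rotation: 180° + 45° + (-75°) + (-30°) = 120°. Final vector: (0, -1)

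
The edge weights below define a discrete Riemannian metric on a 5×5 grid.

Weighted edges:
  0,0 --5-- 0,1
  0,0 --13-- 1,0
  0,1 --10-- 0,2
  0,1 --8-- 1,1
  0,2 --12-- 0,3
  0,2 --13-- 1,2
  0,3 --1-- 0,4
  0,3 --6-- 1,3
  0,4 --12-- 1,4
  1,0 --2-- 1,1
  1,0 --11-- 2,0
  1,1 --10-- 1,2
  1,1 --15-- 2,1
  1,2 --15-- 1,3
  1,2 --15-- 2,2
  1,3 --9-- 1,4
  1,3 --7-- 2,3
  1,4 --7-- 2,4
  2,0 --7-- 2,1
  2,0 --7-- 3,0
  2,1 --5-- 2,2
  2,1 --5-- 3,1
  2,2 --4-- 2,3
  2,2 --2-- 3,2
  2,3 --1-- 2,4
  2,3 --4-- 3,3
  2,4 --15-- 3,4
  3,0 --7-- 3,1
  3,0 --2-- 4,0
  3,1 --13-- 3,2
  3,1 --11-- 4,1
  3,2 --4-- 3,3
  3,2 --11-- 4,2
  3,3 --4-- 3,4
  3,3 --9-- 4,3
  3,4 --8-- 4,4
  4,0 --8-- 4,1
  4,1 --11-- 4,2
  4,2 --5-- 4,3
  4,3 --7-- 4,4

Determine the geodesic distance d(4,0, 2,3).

Shortest path: 4,0 → 3,0 → 3,1 → 2,1 → 2,2 → 2,3, total weight = 23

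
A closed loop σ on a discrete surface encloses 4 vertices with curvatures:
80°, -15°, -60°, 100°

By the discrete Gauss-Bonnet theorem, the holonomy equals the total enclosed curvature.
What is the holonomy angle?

Holonomy = total enclosed curvature = 80° + (-15°) + (-60°) + 100° = 105°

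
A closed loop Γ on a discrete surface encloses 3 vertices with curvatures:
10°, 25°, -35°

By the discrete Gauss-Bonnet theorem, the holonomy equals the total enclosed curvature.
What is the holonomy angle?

Holonomy = total enclosed curvature = 10° + 25° + (-35°) = 0°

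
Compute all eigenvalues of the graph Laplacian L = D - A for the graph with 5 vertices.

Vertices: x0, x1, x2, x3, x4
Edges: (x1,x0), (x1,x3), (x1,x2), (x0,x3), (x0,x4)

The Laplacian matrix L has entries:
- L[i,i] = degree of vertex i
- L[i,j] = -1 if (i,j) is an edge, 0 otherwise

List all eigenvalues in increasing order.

Degrees: deg(x0) = 3, deg(x1) = 3, deg(x2) = 1, deg(x3) = 2, deg(x4) = 1.
L = D − A with rows/columns ordered (x0, x1, x2, x3, x4):
  [ 3, -1,  0, -1, -1]
  [-1,  3, -1, -1,  0]
  [ 0, -1,  1,  0,  0]
  [-1, -1,  0,  2,  0]
  [-1,  0,  0,  0,  1]
Characteristic polynomial: det(λI − L) = λ(λ² − 5λ + 3)(λ² − 5λ + 5).
Roots: λ = 0; (λ² − 5λ + 3) = 0 ⇒ λ = (5 ± √13)/2 ≈ 0.6972, 4.3028; (λ² − 5λ + 5) = 0 ⇒ λ = (5 ± √5)/2 ≈ 1.382, 3.618.
(Check: the roots sum (with multiplicity) to 10, matching trace L = Σdeg = 2·5 = 10.)
Laplacian eigenvalues (increasing order): [0.0, 0.6972, 1.382, 3.618, 4.3028]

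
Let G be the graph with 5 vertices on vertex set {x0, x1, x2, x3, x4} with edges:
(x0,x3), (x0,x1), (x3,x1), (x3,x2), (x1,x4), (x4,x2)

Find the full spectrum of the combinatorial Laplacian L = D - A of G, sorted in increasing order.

Degrees: deg(x0) = 2, deg(x1) = 3, deg(x2) = 2, deg(x3) = 3, deg(x4) = 2.
L = D − A with rows/columns ordered (x0, x1, x2, x3, x4):
  [ 2, -1,  0, -1,  0]
  [-1,  3,  0, -1, -1]
  [ 0,  0,  2, -1, -1]
  [-1, -1, -1,  3,  0]
  [ 0, -1, -1,  0,  2]
Characteristic polynomial: det(λI − L) = λ(λ² − 5λ + 5)(λ² − 7λ + 11).
Roots: λ = 0; (λ² − 5λ + 5) = 0 ⇒ λ = (5 ± √5)/2 ≈ 1.382, 3.618; (λ² − 7λ + 11) = 0 ⇒ λ = (7 ± √5)/2 ≈ 2.382, 4.618.
(Check: the roots sum (with multiplicity) to 12, matching trace L = Σdeg = 2·6 = 12.)
Laplacian eigenvalues (increasing order): [0.0, 1.382, 2.382, 3.618, 4.618]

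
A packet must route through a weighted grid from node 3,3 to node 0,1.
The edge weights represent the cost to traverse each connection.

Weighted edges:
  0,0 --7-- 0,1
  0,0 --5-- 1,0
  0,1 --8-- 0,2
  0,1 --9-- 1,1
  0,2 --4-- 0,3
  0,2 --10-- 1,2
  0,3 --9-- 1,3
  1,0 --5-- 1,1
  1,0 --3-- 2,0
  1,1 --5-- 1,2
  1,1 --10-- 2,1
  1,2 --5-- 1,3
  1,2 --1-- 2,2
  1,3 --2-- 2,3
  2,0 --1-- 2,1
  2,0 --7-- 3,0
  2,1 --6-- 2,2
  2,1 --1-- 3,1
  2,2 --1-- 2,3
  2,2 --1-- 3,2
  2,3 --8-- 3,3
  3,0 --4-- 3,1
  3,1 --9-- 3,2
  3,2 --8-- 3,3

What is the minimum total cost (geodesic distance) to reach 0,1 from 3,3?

Shortest path: 3,3 → 2,3 → 2,2 → 1,2 → 1,1 → 0,1, total weight = 24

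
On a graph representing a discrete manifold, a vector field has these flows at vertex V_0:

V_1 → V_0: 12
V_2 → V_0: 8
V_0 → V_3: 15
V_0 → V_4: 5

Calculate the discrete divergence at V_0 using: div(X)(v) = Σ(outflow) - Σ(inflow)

Divergence = sum of outgoing flows = (-12) + (-8) + 15 + 5 = 0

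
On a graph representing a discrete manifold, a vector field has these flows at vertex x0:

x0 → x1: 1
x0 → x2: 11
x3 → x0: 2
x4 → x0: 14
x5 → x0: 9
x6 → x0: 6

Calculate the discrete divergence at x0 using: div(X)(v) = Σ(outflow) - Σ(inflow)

Divergence = sum of outgoing flows = 1 + 11 + (-2) + (-14) + (-9) + (-6) = -19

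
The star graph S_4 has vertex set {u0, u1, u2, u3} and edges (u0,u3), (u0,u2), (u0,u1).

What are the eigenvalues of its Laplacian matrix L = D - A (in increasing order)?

The star S_4 is the complete bipartite graph K_{1,3} (one hub of degree 3, 3 leaves of degree 1). The Laplacian spectrum of K_{p,q} is 0, p (multiplicity q−1), q (multiplicity p−1), p+q. With p = 1, q = 3: 0 once, 1 with multiplicity 2, and 4 once. (Check: trace L = sum of degrees = 6 = 2·1 + 4.)
Laplacian eigenvalues (increasing order): [0.0, 1.0, 1.0, 4.0]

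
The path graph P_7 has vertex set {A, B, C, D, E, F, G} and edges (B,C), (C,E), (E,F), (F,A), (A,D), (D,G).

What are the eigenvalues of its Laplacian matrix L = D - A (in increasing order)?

The path graph P_n has Laplacian eigenvalues λ_k = 2 − 2cos(kπ/n), k = 0, 1, …, n−1. Here n = 7:
k=0: 2 − 2cos(0) = 0.0; k=1: 2 − 2cos(π/7) = 0.1981; k=2: 2 − 2cos(2π/7) = 0.753; k=3: 2 − 2cos(3π/7) = 1.555; k=4: 2 − 2cos(4π/7) = 2.445; k=5: 2 − 2cos(5π/7) = 3.247; k=6: 2 − 2cos(6π/7) = 3.8019.
Laplacian eigenvalues (increasing order): [0.0, 0.1981, 0.753, 1.555, 2.445, 3.247, 3.8019]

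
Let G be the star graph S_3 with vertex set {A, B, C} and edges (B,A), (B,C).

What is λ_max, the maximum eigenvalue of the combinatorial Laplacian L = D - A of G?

The star S_3 is the complete bipartite graph K_{1,2} (one hub of degree 2, 2 leaves of degree 1). The Laplacian spectrum of K_{p,q} is 0, p (multiplicity q−1), q (multiplicity p−1), p+q. With p = 1, q = 2: 0 once, 1 with multiplicity 1, and 3 once. (Check: trace L = sum of degrees = 4 = 1·1 + 3.)
Laplacian eigenvalues: [0.0, 1.0, 3.0]. Largest eigenvalue (spectral radius) = 3.0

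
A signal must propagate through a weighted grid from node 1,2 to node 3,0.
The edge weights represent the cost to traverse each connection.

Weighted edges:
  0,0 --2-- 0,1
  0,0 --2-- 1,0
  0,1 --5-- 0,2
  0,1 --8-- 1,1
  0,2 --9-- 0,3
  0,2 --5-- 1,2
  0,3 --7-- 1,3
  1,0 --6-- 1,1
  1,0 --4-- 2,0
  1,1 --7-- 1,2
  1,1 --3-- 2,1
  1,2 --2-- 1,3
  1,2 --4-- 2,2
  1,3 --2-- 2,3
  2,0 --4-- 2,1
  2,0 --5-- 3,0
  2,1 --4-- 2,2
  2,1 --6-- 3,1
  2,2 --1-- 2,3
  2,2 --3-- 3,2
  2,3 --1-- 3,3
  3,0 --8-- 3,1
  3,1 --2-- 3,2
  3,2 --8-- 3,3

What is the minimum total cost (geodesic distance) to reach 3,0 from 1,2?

Shortest path: 1,2 → 2,2 → 3,2 → 3,1 → 3,0, total weight = 17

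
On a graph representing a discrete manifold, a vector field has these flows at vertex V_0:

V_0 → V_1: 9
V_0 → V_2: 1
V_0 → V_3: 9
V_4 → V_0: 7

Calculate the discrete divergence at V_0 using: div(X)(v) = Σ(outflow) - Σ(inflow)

Divergence = sum of outgoing flows = 9 + 1 + 9 + (-7) = 12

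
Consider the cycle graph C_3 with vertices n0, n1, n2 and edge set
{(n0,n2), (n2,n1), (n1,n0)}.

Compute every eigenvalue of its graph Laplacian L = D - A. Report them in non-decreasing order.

The cycle graph C_n has Laplacian eigenvalues λ_k = 2 − 2cos(2πk/n), k = 0, 1, …, n−1. Here n = 3:
k=0: 2 − 2cos(0) = 0.0; k=1: 2 − 2cos(2π/3) = 3.0; k=2: 2 − 2cos(4π/3) = 3.0.
Laplacian eigenvalues (increasing order): [0.0, 3.0, 3.0]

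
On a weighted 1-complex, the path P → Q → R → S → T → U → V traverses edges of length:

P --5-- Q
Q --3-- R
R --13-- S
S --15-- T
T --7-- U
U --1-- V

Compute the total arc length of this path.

Arc length = 5 + 3 + 13 + 15 + 7 + 1 = 44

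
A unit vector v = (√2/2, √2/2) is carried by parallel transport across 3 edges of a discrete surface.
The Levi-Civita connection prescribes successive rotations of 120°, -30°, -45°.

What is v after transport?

Total rotation: 120° + (-30°) + (-45°) = 45°. Final vector: (0, 1)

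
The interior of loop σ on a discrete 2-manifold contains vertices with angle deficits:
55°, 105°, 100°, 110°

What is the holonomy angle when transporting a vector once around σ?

Holonomy = total enclosed curvature = 55° + 105° + 100° + 110° = 370°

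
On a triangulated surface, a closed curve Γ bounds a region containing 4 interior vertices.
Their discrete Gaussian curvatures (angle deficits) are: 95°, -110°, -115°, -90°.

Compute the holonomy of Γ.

Holonomy = total enclosed curvature = 95° + (-110°) + (-115°) + (-90°) = -220°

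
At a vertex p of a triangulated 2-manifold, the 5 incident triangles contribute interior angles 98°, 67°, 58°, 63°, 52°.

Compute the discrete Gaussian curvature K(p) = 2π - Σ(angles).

Sum of angles = 338°. K = 360° - 338° = 22° = 11π/90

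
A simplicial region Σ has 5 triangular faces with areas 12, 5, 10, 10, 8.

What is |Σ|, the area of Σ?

12 + 5 + 10 + 10 + 8 = 45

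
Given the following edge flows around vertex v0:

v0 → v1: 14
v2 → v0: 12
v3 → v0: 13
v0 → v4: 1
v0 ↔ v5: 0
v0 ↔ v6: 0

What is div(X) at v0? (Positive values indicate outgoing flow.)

Divergence = sum of outgoing flows = 14 + (-12) + (-13) + 1 + 0 + 0 = -10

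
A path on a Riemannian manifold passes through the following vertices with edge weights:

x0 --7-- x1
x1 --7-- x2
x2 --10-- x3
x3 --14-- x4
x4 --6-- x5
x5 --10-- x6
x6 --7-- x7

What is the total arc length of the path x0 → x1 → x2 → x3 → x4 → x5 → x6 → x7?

Arc length = 7 + 7 + 10 + 14 + 6 + 10 + 7 = 61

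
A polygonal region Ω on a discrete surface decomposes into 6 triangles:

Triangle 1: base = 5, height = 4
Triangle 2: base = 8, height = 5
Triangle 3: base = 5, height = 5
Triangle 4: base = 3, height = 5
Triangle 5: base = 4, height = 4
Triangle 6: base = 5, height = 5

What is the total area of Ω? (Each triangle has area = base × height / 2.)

(1/2)×5×4 + (1/2)×8×5 + (1/2)×5×5 + (1/2)×3×5 + (1/2)×4×4 + (1/2)×5×5 = 70.5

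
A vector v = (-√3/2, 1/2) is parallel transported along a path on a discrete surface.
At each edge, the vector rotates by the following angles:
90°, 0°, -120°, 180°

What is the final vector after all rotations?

Total rotation: 90° + 0° + (-120°) + 180° = 150°. Final vector: (0.5000, -0.8660)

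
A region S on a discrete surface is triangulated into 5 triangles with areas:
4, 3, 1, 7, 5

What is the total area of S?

4 + 3 + 1 + 7 + 5 = 20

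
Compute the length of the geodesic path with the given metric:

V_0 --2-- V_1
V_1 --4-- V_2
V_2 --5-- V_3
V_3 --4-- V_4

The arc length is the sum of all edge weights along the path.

Arc length = 2 + 4 + 5 + 4 = 15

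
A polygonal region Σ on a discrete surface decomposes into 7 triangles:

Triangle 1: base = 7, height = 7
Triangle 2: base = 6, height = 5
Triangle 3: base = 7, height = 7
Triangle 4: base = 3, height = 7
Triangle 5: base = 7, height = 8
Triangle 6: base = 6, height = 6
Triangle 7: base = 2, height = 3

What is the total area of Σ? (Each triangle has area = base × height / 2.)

(1/2)×7×7 + (1/2)×6×5 + (1/2)×7×7 + (1/2)×3×7 + (1/2)×7×8 + (1/2)×6×6 + (1/2)×2×3 = 123.5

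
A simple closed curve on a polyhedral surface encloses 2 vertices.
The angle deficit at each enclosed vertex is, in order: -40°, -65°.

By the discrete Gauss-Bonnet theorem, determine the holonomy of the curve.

Holonomy = total enclosed curvature = (-40°) + (-65°) = -105°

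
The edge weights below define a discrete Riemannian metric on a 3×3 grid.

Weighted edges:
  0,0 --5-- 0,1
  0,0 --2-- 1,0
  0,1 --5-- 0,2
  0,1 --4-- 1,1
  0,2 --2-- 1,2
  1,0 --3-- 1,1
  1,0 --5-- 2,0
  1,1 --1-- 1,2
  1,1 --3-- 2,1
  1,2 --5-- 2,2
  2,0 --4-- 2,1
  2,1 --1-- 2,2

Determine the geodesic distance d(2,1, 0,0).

Shortest path: 2,1 → 1,1 → 1,0 → 0,0, total weight = 8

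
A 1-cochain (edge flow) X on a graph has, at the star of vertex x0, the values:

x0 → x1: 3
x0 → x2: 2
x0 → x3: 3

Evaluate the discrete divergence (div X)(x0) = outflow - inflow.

Divergence = sum of outgoing flows = 3 + 2 + 3 = 8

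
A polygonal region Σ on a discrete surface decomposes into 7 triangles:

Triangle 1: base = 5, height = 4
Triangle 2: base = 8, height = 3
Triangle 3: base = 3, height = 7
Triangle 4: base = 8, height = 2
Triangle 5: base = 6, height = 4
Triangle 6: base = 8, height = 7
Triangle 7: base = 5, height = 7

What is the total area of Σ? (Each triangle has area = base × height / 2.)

(1/2)×5×4 + (1/2)×8×3 + (1/2)×3×7 + (1/2)×8×2 + (1/2)×6×4 + (1/2)×8×7 + (1/2)×5×7 = 98.0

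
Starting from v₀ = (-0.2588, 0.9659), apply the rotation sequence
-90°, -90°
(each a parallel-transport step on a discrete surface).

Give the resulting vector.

Total rotation: (-90°) + (-90°) = -180° ≡ 180° (mod 360°). Final vector: (0.2588, -0.9659)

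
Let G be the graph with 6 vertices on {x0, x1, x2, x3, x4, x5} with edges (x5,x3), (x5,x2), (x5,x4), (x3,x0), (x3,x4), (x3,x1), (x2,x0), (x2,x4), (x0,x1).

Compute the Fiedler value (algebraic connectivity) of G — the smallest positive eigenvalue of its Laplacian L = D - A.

Degrees: deg(x0) = 3, deg(x1) = 2, deg(x2) = 3, deg(x3) = 4, deg(x4) = 3, deg(x5) = 3.
L = D − A with rows/columns ordered (x0, x1, x2, x3, x4, x5):
  [ 3, -1, -1, -1,  0,  0]
  [-1,  2,  0, -1,  0,  0]
  [-1,  0,  3,  0, -1, -1]
  [-1, -1,  0,  4, -1, -1]
  [ 0,  0, -1, -1,  3, -1]
  [ 0,  0, -1, -1, -1,  3]
Characteristic polynomial: det(λI − L) = λ(λ² − 7λ + 8)(λ − 3)(λ − 4)².
Roots: λ = 0; (λ² − 7λ + 8) = 0 ⇒ λ = (7 ± √17)/2 ≈ 1.4384, 5.5616; (λ − 3) = 0 ⇒ λ = 3; (λ − 4) = 0 ⇒ λ = 4 (multiplicity 2).
(Check: the roots sum (with multiplicity) to 18, matching trace L = Σdeg = 2·9 = 18.)
Laplacian eigenvalues: [0.0, 1.4384, 3.0, 4.0, 4.0, 5.5616]. Algebraic connectivity (smallest non-zero eigenvalue) = 1.4384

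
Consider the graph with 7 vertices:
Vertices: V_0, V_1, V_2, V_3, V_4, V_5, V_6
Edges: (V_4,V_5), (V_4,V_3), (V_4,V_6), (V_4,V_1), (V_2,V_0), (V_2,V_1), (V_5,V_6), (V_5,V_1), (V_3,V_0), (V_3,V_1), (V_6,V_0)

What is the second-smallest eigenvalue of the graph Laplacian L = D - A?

Degrees: deg(V_0) = 3, deg(V_1) = 4, deg(V_2) = 2, deg(V_3) = 3, deg(V_4) = 4, deg(V_5) = 3, deg(V_6) = 3.
L = D − A with rows/columns ordered (V_0, V_1, V_2, V_3, V_4, V_5, V_6):
  [ 3,  0, -1, -1,  0,  0, -1]
  [ 0,  4, -1, -1, -1, -1,  0]
  [-1, -1,  2,  0,  0,  0,  0]
  [-1, -1,  0,  3, -1,  0,  0]
  [ 0, -1,  0, -1,  4, -1, -1]
  [ 0, -1,  0,  0, -1,  3, -1]
  [-1,  0,  0,  0, -1, -1,  3]
Characteristic polynomial: det(λI − L) = λ(λ² − 6λ + 7)(λ² − 8λ + 14)².
Roots: λ = 0; (λ² − 6λ + 7) = 0 ⇒ λ = 3 ± √2 ≈ 1.5858, 4.4142; (λ² − 8λ + 14) = 0 ⇒ λ = 4 ± √2 ≈ 2.5858, 5.4142 (multiplicity 2).
(Check: the roots sum (with multiplicity) to 22, matching trace L = Σdeg = 2·11 = 22.)
Laplacian eigenvalues: [0.0, 1.5858, 2.5858, 2.5858, 4.4142, 5.4142, 5.4142]. Algebraic connectivity (smallest non-zero eigenvalue) = 1.5858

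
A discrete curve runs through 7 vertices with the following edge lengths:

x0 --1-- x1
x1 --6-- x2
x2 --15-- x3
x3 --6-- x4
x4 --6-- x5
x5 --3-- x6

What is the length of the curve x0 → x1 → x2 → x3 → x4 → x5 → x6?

Arc length = 1 + 6 + 15 + 6 + 6 + 3 = 37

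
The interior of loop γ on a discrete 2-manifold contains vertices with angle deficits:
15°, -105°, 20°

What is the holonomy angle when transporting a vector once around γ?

Holonomy = total enclosed curvature = 15° + (-105°) + 20° = -70°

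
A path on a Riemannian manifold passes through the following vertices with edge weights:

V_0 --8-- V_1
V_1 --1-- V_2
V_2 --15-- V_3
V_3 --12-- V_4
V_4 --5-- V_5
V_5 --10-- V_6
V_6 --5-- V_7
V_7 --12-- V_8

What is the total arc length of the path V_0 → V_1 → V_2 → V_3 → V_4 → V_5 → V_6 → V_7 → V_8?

Arc length = 8 + 1 + 15 + 12 + 5 + 10 + 5 + 12 = 68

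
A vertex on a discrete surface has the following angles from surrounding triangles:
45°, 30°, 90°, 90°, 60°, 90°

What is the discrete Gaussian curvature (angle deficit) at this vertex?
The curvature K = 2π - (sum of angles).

Sum of angles = 405°. K = 360° - 405° = -45°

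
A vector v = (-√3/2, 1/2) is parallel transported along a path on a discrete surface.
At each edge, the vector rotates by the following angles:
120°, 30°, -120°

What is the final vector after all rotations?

Total rotation: 120° + 30° + (-120°) = 30°. Final vector: (-1, 0)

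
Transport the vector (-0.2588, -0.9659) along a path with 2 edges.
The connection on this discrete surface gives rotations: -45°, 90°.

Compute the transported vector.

Total rotation: (-45°) + 90° = 45°. Final vector: (0.5000, -0.8660)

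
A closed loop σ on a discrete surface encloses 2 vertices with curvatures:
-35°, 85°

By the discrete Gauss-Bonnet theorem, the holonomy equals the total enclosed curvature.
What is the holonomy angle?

Holonomy = total enclosed curvature = (-35°) + 85° = 50°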